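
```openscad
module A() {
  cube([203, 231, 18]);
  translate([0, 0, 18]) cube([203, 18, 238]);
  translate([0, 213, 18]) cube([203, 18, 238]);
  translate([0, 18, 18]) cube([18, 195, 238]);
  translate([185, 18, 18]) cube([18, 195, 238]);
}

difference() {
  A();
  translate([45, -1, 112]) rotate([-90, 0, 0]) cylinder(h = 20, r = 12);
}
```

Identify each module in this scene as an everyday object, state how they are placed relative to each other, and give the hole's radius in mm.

A is an open box. The open box has a circular hole through its front wall. The hole's radius is 12 mm.

The subtracted cylinder has r = 12 mm.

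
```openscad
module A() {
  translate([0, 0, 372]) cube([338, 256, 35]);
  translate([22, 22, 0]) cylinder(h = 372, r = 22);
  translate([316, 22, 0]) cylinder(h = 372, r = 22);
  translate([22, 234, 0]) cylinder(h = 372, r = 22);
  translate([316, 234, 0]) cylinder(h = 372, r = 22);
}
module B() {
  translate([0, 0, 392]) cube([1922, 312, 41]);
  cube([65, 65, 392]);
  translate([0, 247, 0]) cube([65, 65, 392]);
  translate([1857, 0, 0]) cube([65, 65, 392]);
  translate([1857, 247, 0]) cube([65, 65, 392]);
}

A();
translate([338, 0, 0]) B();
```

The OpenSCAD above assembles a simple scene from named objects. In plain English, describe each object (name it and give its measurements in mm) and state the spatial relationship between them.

A is a four-legged stool. The seat is a 338×256×35 mm slab whose top surface is at z = 407 mm; four round legs, each 44 mm in diameter, run from the floor (z = 0) to the underside of the seat, each leg's axis is inset half a diameter from the nearest pair of seat edges (so the leg's bounding box is flush with the corner).

B is a bench: a 1922×312 mm seat slab, 41 mm thick, top at z = 433 mm, on four 65×65 mm square legs flush with the seat corners and standing on z = 0.

The bench is against the stool's +x side, with their −y faces flush.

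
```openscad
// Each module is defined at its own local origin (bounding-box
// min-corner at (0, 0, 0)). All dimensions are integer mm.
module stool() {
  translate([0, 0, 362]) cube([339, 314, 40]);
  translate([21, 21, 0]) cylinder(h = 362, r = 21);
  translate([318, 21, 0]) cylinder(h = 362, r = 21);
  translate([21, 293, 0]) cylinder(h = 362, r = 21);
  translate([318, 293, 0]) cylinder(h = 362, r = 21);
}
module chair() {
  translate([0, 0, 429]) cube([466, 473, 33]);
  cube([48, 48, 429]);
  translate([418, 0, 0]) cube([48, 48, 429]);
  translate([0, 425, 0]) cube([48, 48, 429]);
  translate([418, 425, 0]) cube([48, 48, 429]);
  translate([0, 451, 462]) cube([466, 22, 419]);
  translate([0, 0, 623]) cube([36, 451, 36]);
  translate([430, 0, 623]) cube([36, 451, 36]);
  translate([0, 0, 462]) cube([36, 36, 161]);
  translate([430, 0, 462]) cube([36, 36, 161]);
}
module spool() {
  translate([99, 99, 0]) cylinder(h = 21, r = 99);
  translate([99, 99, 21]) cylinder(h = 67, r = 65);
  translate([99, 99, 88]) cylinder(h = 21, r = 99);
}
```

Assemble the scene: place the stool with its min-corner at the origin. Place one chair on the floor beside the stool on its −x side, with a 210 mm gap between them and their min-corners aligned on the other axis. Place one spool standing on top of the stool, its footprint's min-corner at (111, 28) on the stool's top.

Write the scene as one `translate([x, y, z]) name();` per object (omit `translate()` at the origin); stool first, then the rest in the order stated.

stool();
translate([-676, 0, 0]) chair();
translate([111, 28, 402]) spool();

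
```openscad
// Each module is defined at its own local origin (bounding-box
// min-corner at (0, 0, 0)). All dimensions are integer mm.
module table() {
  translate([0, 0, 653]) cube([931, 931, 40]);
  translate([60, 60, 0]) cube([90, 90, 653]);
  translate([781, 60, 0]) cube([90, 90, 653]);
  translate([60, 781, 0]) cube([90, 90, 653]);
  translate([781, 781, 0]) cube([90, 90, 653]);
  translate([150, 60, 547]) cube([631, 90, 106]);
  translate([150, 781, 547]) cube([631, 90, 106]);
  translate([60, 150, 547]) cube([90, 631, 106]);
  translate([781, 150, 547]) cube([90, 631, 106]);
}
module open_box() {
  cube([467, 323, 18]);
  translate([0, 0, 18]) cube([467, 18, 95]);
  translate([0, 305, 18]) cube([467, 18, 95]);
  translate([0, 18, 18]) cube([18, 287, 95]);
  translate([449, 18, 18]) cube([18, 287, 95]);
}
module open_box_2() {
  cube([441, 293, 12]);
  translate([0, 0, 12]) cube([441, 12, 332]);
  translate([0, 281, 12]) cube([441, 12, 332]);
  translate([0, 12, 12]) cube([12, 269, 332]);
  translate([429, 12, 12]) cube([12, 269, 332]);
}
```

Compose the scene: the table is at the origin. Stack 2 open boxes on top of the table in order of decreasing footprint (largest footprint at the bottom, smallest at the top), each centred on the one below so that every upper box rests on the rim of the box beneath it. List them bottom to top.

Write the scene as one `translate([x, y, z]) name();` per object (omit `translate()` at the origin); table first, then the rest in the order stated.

table();
translate([232, 304, 693]) open_box();
translate([245, 319, 806]) open_box_2();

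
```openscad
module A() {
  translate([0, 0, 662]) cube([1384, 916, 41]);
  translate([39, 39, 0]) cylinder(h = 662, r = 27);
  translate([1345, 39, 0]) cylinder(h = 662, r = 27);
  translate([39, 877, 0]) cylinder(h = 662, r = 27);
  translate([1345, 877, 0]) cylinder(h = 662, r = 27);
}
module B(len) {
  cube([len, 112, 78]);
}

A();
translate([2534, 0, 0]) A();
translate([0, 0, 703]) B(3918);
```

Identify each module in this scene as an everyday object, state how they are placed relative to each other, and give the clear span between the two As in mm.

A is a table. B is a beam. A beam spans the tops of two tables. The clear span between the two tables is 1150 mm.

Second table starts at x = 2534; first ends at x = 1384; clear span = 2534 − 1384 = 1150 mm.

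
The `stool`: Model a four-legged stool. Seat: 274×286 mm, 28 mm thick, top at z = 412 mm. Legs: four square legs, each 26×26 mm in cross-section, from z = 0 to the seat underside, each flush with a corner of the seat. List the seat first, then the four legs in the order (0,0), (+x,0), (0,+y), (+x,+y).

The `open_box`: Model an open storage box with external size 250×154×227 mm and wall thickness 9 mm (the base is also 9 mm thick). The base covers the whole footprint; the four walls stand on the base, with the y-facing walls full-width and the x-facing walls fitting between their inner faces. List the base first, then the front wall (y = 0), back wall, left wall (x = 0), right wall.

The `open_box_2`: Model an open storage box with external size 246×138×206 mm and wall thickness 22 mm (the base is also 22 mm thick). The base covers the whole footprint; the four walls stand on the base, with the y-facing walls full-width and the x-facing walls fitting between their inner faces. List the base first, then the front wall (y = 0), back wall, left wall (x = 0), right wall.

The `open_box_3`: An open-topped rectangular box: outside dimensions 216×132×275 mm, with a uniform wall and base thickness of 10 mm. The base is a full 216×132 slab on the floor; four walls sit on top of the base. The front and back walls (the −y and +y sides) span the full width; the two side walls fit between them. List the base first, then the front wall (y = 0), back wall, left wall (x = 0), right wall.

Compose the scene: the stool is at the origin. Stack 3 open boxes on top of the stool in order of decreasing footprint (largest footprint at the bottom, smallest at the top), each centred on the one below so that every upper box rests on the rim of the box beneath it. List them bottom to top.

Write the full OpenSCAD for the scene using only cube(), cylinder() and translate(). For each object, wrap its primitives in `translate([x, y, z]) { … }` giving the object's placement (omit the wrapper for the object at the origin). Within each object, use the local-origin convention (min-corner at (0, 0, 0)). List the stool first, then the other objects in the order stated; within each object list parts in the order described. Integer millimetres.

translate([0, 0, 384]) cube([274, 286, 28]);
cube([26, 26, 384]);
translate([248, 0, 0]) cube([26, 26, 384]);
translate([0, 260, 0]) cube([26, 26, 384]);
translate([248, 260, 0]) cube([26, 26, 384]);
translate([12, 66, 412]) {
  cube([250, 154, 9]);
  translate([0, 0, 9]) cube([250, 9, 218]);
  translate([0, 145, 9]) cube([250, 9, 218]);
  translate([0, 9, 9]) cube([9, 136, 218]);
  translate([241, 9, 9]) cube([9, 136, 218]);
}
translate([14, 74, 639]) {
  cube([246, 138, 22]);
  translate([0, 0, 22]) cube([246, 22, 184]);
  translate([0, 116, 22]) cube([246, 22, 184]);
  translate([0, 22, 22]) cube([22, 94, 184]);
  translate([224, 22, 22]) cube([22, 94, 184]);
}
translate([29, 77, 845]) {
  cube([216, 132, 10]);
  translate([0, 0, 10]) cube([216, 10, 265]);
  translate([0, 122, 10]) cube([216, 10, 265]);
  translate([0, 10, 10]) cube([10, 112, 265]);
  translate([206, 10, 10]) cube([10, 112, 265]);
}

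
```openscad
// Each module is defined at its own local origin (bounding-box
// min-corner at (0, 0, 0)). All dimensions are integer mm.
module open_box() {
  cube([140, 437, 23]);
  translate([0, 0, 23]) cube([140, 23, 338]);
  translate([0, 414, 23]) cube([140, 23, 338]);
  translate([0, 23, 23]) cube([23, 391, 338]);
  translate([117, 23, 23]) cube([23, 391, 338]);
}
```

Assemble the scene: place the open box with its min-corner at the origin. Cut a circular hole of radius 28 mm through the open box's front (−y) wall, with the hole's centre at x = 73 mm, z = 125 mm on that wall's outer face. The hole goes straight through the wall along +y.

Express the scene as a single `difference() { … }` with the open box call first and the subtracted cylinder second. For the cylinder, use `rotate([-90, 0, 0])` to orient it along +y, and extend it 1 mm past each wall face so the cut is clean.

difference() {
  open_box();
  translate([73, -1, 125]) rotate([-90, 0, 0]) cylinder(h = 25, r = 28);
}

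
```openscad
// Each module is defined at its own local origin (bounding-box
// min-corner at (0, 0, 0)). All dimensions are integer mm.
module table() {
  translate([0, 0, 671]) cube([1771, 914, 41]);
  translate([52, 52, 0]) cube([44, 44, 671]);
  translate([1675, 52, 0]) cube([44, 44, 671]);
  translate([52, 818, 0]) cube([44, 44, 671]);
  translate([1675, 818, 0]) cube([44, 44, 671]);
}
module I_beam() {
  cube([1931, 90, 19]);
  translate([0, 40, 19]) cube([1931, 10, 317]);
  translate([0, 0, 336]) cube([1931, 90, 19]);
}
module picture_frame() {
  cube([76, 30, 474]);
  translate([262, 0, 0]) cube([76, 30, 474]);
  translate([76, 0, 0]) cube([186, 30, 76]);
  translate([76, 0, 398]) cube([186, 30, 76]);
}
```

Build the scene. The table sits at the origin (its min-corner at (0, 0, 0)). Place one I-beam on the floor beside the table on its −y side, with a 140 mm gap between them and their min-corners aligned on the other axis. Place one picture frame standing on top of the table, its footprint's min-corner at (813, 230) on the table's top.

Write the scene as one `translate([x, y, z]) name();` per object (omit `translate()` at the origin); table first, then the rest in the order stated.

table();
translate([0, -230, 0]) I_beam();
translate([813, 230, 712]) picture_frame();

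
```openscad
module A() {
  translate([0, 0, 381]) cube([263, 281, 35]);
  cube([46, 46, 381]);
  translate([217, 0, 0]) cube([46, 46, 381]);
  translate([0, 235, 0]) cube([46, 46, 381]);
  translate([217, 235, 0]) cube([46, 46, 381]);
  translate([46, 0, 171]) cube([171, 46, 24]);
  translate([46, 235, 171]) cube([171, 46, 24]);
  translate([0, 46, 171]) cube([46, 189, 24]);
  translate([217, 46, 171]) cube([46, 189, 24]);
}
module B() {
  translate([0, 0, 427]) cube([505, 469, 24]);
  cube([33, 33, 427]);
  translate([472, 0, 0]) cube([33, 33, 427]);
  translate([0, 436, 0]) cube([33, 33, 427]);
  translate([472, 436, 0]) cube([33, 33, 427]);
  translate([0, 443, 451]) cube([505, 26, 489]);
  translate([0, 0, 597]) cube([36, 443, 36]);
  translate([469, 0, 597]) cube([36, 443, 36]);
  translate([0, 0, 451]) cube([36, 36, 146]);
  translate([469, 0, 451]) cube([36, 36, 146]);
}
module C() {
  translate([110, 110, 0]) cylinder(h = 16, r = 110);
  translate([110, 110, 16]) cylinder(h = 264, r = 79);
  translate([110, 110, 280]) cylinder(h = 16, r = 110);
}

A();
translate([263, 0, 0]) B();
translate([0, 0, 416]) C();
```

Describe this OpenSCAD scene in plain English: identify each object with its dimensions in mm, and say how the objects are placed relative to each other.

A is a four-legged stool. The seat is a 263×281×35 mm slab whose top surface is at z = 416 mm; four square legs, each 46×46 mm in cross-section, run from the floor (z = 0) to the underside of the seat, each flush with a corner of the seat. Four stretchers, 46 mm wide and 24 mm tall, connect adjacent legs with their undersides at z = 171 mm, each running between the inner faces of the legs it joins and aligned with the legs' outer faces on the other axis.

B is a chair. The seat is a 505×469×24 mm slab with its top at z = 451 mm, on four 33×33 mm corner legs (flush with the seat edges, standing on z = 0). A flat backrest 26 mm thick, 489 mm tall, spans the full seat width and rises from the seat top along its +y edge, rear face flush with the rear of the seat. Two armrests of 36×36 mm section run along each side from the seat's front edge to the front of the backrest, top faces 182 mm above the seat top and outer faces flush with the seat's x-edges; a 36×36 mm post under the front of each armrest stands on the seat at the front corner.

C is a spool: two coaxial disc flanges of radius 110 mm and thickness 16 mm, joined by a core cylinder of radius 79 mm and height 264 mm. The lower flange rests on z = 0 and the three cylinders share a vertical axis.

The chair is against the stool's +x side, with their −y faces flush. The spool is on top of the stool.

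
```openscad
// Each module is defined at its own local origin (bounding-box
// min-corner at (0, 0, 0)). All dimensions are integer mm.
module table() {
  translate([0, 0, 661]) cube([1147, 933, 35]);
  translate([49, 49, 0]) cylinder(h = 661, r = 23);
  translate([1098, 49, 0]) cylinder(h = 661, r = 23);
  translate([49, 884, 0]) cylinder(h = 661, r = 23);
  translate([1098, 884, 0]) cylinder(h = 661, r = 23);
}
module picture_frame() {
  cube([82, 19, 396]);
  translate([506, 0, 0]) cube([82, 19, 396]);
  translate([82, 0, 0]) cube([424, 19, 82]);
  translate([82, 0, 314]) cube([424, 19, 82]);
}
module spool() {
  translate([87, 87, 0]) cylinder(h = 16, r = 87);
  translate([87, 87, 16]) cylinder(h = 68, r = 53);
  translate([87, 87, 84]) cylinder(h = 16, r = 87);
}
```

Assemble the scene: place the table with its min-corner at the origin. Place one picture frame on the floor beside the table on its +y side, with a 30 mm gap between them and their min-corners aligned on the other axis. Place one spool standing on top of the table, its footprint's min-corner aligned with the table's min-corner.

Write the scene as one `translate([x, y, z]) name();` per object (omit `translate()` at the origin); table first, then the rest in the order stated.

table();
translate([0, 963, 0]) picture_frame();
translate([0, 0, 696]) spool();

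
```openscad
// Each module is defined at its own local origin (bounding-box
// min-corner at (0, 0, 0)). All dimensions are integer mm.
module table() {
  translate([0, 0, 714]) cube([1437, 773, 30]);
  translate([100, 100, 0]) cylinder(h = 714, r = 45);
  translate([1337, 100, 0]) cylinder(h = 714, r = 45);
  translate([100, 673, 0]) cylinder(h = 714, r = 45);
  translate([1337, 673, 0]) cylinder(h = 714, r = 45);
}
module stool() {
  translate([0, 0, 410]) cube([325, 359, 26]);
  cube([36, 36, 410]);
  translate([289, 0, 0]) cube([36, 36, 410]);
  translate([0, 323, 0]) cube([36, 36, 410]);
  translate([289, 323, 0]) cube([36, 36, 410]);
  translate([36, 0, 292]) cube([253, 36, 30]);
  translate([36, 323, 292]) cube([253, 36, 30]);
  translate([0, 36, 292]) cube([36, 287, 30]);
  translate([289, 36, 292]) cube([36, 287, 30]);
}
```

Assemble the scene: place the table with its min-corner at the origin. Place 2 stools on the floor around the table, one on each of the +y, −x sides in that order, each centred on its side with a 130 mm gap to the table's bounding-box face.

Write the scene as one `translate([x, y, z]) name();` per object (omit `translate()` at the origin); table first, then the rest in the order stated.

table();
translate([556, 903, 0]) stool();
translate([-455, 207, 0]) stool();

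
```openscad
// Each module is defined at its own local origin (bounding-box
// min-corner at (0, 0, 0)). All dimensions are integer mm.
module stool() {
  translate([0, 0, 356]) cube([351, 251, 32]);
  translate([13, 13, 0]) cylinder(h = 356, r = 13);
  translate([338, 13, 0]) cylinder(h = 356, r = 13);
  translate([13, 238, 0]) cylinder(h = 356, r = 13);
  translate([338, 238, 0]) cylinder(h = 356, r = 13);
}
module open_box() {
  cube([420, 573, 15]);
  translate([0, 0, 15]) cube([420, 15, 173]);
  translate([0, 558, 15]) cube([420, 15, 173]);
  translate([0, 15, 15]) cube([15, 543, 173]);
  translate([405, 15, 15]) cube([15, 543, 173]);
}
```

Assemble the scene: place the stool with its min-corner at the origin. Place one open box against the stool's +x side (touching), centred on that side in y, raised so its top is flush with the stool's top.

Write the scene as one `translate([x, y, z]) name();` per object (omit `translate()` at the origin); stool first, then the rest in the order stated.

stool();
translate([351, -161, 200]) open_box();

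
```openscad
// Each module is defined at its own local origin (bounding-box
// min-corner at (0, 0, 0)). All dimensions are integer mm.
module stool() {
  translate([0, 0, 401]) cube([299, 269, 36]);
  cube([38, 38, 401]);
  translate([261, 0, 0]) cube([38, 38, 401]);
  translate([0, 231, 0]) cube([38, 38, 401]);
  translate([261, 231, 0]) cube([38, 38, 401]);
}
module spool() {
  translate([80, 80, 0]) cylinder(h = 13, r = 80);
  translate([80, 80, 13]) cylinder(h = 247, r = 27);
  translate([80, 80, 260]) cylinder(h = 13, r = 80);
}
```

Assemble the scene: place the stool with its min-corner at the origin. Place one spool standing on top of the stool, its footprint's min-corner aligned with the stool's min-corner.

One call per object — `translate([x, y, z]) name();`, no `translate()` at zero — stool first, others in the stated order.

stool();
translate([0, 0, 437]) spool();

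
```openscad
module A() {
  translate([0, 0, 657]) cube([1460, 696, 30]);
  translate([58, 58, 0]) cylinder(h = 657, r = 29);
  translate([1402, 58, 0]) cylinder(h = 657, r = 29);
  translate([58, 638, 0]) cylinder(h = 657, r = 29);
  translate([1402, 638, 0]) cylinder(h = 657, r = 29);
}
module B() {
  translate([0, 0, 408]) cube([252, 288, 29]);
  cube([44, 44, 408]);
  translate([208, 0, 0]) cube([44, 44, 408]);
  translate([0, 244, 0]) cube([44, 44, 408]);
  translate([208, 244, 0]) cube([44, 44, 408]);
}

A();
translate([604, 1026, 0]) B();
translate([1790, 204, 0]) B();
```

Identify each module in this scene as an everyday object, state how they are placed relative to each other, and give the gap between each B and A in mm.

Each stool's nearest face is 330 mm from the table's bounding box.

A is a table. B is a stool. Two stools sit around the table at the +y, +x sides. The gap between each stool and the table is 330 mm.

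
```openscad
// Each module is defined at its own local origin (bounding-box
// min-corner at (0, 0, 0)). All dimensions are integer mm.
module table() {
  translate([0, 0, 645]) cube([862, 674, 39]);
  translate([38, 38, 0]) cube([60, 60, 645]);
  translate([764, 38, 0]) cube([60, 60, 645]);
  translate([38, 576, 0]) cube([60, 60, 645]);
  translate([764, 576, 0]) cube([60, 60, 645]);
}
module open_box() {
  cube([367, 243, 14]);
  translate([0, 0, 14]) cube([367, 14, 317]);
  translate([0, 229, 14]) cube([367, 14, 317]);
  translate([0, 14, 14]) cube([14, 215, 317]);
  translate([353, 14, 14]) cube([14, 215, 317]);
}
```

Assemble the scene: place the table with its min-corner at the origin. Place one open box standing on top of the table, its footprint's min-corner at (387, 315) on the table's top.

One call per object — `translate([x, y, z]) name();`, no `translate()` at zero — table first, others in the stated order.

table();
translate([387, 315, 684]) open_box();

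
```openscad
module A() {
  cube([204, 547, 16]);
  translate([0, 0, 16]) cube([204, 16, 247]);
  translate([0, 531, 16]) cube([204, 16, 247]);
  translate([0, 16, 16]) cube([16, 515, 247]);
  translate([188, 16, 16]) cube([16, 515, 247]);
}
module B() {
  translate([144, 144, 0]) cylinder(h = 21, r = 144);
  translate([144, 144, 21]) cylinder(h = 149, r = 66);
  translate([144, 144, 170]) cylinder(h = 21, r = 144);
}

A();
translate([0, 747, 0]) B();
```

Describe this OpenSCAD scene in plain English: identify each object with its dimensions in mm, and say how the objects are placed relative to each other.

A is an open storage box with external size 204×547×263 mm and wall thickness 16 mm (the base is also 16 mm thick). The base covers the whole footprint; the four walls stand on the base, with the y-facing walls full-width and the x-facing walls fitting between their inner faces.

B is a spool: two coaxial disc flanges of radius 144 mm and thickness 21 mm, joined by a core cylinder of radius 66 mm and height 149 mm. The lower flange rests on z = 0 and the three cylinders share a vertical axis.

The spool is on the floor beside the open box on its +y side.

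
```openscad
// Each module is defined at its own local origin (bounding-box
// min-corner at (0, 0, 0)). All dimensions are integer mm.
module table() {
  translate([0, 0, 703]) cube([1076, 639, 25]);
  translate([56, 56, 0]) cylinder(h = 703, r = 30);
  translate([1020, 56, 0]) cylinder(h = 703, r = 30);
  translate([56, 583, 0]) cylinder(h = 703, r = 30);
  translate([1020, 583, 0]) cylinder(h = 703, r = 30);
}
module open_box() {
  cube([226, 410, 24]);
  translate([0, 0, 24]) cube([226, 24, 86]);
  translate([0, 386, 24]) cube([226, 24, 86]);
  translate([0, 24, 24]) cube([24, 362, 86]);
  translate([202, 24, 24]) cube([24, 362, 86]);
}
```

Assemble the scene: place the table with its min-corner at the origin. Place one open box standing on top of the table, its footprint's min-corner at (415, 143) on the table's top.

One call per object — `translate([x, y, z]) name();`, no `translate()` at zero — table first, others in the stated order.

table();
translate([415, 143, 728]) open_box();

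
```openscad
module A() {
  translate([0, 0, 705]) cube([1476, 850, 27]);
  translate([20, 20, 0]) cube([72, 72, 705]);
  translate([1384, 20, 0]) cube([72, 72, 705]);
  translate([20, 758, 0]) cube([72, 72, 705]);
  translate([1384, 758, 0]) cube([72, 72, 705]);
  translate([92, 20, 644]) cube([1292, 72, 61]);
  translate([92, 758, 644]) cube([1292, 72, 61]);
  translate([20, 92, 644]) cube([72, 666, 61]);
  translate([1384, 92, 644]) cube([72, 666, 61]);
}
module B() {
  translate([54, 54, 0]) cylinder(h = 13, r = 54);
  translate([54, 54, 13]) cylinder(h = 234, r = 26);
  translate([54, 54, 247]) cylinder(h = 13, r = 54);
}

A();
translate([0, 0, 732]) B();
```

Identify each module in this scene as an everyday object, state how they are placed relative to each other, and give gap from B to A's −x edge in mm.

The spool's min-x is at 0; the table's min-x is 0; gap = 0 mm.

A is a table. B is a spool. The spool is on top of the table. The gap from the spool to the table's −x edge is 0 mm.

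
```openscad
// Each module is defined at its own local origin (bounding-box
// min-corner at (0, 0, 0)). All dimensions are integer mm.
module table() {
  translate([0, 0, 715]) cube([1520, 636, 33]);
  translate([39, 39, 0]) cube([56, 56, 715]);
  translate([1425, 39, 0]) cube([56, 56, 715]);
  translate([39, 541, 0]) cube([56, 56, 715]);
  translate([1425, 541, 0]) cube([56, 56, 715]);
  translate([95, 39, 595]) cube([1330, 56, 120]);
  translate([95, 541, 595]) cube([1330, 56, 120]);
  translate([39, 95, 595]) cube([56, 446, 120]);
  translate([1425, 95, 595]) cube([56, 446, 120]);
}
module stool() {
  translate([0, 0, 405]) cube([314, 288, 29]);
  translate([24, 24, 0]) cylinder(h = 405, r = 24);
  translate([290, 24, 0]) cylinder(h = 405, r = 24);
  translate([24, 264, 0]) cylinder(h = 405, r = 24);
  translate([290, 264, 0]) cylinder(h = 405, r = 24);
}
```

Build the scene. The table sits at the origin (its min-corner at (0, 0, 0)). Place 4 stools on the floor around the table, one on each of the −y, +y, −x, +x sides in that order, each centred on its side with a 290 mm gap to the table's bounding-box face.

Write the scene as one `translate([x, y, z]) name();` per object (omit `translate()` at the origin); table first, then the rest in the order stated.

table();
translate([603, -578, 0]) stool();
translate([603, 926, 0]) stool();
translate([-604, 174, 0]) stool();
translate([1810, 174, 0]) stool();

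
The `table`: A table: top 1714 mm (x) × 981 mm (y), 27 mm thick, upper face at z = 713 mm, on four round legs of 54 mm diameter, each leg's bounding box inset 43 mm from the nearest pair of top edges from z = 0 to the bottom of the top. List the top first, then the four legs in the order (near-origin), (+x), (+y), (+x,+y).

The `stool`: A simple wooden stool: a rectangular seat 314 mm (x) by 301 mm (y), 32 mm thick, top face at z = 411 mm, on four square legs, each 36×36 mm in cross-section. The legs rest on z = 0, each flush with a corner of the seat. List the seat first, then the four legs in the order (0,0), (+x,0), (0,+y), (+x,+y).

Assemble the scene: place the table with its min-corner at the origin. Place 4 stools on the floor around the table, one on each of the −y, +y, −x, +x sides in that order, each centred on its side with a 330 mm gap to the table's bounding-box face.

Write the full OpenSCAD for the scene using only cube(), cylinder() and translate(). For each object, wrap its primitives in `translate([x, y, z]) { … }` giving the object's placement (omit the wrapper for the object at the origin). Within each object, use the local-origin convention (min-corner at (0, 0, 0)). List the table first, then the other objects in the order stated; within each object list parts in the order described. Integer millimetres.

translate([0, 0, 686]) cube([1714, 981, 27]);
translate([70, 70, 0]) cylinder(h = 686, r = 27);
translate([1644, 70, 0]) cylinder(h = 686, r = 27);
translate([70, 911, 0]) cylinder(h = 686, r = 27);
translate([1644, 911, 0]) cylinder(h = 686, r = 27);
translate([700, -631, 0]) {
  translate([0, 0, 379]) cube([314, 301, 32]);
  cube([36, 36, 379]);
  translate([278, 0, 0]) cube([36, 36, 379]);
  translate([0, 265, 0]) cube([36, 36, 379]);
  translate([278, 265, 0]) cube([36, 36, 379]);
}
translate([700, 1311, 0]) {
  translate([0, 0, 379]) cube([314, 301, 32]);
  cube([36, 36, 379]);
  translate([278, 0, 0]) cube([36, 36, 379]);
  translate([0, 265, 0]) cube([36, 36, 379]);
  translate([278, 265, 0]) cube([36, 36, 379]);
}
translate([-644, 340, 0]) {
  translate([0, 0, 379]) cube([314, 301, 32]);
  cube([36, 36, 379]);
  translate([278, 0, 0]) cube([36, 36, 379]);
  translate([0, 265, 0]) cube([36, 36, 379]);
  translate([278, 265, 0]) cube([36, 36, 379]);
}
translate([2044, 340, 0]) {
  translate([0, 0, 379]) cube([314, 301, 32]);
  cube([36, 36, 379]);
  translate([278, 0, 0]) cube([36, 36, 379]);
  translate([0, 265, 0]) cube([36, 36, 379]);
  translate([278, 265, 0]) cube([36, 36, 379]);
}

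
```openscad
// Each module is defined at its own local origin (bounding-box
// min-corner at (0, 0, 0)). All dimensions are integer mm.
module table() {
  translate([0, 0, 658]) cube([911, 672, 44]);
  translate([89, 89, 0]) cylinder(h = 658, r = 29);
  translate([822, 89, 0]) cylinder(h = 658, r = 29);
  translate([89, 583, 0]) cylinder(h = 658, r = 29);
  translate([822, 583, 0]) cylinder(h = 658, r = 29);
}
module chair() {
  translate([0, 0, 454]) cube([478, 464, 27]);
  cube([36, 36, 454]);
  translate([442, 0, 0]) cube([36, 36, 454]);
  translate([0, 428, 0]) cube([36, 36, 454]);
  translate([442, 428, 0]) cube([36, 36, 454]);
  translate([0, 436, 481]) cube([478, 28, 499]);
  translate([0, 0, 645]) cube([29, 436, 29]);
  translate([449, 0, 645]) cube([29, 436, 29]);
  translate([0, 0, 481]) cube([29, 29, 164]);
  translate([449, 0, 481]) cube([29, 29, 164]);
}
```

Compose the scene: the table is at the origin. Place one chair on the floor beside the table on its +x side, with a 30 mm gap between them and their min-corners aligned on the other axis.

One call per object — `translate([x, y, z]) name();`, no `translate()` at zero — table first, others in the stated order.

table();
translate([941, 0, 0]) chair();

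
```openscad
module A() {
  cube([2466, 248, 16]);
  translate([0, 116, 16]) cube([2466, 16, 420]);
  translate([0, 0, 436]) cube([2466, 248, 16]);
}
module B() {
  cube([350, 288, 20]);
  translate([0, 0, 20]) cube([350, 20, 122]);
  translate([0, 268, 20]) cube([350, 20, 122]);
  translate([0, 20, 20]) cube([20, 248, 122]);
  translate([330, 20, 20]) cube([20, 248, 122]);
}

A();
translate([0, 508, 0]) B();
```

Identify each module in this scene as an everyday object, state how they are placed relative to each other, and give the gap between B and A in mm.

A is an I-beam. B is an open box. The open box is on the floor beside the I-beam on its +y side. The gap between the open box and the I-beam is 260 mm.

The open box's nearest face is 260 mm from the I-beam's +y face.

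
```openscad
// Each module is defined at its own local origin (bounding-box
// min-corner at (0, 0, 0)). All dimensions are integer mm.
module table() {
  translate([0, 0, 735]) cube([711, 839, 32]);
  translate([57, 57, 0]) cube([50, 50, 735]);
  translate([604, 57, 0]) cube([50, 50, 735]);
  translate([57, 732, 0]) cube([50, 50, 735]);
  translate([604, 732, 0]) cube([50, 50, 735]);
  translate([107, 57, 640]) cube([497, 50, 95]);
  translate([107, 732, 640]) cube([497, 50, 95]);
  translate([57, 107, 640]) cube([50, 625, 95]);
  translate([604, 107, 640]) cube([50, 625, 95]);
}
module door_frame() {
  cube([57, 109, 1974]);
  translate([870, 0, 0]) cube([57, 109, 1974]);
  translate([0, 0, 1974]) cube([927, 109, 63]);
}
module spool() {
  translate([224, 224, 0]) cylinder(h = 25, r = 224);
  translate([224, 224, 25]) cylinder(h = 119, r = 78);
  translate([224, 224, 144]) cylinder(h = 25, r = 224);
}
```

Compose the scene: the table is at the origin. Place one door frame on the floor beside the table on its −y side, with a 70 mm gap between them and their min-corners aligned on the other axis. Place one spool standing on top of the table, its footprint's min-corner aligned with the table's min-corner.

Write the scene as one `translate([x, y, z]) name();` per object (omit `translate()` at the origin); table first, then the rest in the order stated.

table();
translate([0, -179, 0]) door_frame();
translate([0, 0, 767]) spool();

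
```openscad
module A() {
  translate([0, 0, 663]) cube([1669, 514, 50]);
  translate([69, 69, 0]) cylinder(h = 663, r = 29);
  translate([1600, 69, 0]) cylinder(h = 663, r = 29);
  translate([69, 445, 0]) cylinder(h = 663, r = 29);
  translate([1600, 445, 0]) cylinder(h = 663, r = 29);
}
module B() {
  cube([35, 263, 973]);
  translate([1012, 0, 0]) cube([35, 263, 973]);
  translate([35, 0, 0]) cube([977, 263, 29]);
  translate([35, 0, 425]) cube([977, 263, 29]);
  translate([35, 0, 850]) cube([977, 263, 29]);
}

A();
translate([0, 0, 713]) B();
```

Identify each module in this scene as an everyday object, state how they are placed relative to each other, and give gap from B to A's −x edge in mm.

A is a table. B is a bookshelf. The bookshelf is on top of the table. The gap from the bookshelf to the table's −x edge is 0 mm.

The bookshelf's min-x is at 0; the table's min-x is 0; gap = 0 mm.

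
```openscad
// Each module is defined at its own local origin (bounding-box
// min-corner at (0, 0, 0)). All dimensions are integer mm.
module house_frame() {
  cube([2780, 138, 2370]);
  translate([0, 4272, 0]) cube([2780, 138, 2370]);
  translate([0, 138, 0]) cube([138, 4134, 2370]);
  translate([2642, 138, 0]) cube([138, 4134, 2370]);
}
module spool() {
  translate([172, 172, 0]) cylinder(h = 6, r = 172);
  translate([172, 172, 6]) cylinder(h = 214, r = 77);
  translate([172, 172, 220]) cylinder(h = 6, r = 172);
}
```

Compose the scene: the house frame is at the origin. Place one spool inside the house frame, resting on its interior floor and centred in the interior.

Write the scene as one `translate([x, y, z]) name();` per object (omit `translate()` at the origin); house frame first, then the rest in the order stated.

house_frame();
translate([1218, 2033, 0]) spool();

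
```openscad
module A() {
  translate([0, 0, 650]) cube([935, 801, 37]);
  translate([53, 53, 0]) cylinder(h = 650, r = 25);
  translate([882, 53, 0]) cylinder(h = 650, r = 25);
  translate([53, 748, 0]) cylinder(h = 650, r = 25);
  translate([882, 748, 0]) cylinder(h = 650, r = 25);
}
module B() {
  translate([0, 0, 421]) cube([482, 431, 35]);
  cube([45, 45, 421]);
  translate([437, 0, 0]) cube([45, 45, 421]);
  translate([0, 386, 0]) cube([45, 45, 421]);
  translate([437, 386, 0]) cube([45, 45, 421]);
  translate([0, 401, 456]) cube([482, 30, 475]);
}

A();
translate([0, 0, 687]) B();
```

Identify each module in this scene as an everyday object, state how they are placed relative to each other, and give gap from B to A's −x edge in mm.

The chair's min-x is at 0; the table's min-x is 0; gap = 0 mm.

A is a table. B is a chair. The chair is on top of the table. The gap from the chair to the table's −x edge is 0 mm.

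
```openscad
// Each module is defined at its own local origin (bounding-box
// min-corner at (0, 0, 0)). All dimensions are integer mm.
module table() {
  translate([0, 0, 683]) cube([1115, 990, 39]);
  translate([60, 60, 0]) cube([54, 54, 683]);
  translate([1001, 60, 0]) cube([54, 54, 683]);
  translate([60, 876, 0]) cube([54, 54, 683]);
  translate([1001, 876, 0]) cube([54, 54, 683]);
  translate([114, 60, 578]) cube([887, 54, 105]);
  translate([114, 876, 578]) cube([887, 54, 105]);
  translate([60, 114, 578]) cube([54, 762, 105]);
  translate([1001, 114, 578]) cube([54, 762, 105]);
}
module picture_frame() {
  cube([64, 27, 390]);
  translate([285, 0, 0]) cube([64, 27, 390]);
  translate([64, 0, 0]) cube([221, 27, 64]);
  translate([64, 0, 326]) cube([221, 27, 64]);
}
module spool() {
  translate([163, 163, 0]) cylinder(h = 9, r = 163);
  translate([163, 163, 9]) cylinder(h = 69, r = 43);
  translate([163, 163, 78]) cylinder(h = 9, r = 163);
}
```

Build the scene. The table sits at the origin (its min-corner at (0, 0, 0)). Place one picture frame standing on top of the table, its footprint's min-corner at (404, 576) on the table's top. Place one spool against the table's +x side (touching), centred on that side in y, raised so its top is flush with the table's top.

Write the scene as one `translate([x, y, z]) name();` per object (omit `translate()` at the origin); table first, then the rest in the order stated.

table();
translate([404, 576, 722]) picture_frame();
translate([1115, 332, 635]) spool();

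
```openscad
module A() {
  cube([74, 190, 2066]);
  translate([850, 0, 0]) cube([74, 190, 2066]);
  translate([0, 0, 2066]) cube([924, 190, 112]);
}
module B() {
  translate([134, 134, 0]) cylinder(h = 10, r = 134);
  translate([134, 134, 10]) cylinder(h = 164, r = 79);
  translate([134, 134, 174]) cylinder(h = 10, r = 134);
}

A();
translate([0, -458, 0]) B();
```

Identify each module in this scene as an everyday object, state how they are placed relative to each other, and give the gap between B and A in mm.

The spool's nearest face is 190 mm from the door frame's −y face.

A is a door frame. B is a spool. The spool is on the floor beside the door frame on its −y side. The gap between the spool and the door frame is 190 mm.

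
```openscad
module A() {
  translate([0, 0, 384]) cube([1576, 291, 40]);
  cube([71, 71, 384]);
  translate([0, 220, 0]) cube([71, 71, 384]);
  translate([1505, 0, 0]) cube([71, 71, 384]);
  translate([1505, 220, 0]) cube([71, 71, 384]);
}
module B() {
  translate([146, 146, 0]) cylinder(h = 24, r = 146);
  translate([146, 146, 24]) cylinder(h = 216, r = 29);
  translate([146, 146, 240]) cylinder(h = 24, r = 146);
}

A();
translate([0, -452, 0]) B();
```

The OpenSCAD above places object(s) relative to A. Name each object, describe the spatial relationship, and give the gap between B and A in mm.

A is a bench. B is a spool. The spool is on the floor beside the bench on its −y side. The gap between the spool and the bench is 160 mm.

The spool's nearest face is 160 mm from the bench's −y face.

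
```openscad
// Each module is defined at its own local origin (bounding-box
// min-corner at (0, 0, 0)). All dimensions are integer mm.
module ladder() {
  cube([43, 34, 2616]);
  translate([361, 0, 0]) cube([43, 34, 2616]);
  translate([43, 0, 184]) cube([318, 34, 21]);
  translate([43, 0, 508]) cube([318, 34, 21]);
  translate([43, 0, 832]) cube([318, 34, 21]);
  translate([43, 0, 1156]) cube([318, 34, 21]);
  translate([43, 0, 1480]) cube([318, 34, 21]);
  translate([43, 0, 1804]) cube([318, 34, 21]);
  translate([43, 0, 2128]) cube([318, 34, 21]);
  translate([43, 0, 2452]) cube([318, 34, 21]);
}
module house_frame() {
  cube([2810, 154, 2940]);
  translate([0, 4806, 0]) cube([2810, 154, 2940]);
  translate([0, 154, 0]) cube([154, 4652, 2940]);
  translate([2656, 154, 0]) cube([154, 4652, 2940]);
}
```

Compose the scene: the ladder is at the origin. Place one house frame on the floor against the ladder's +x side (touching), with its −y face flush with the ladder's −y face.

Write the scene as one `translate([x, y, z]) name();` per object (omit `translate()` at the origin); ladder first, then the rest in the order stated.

ladder();
translate([404, 0, 0]) house_frame();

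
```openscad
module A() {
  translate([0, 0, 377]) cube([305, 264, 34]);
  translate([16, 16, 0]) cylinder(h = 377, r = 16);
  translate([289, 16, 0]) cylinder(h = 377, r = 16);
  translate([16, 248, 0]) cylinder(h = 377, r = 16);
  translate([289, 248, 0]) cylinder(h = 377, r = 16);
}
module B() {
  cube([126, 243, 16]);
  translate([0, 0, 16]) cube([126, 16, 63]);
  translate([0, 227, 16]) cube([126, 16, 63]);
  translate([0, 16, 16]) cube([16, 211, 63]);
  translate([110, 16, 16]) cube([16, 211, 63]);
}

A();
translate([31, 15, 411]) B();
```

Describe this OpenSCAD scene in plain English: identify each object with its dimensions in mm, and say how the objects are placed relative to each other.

A is a four-legged stool. The seat is a 305×264×34 mm slab whose top surface is at z = 411 mm; four round legs, each 32 mm in diameter, run from the floor (z = 0) to the underside of the seat, each leg's axis is inset half a diameter from the nearest pair of seat edges (so the leg's bounding box is flush with the corner).

B is an open-topped rectangular box: outside dimensions 126×243×79 mm, with a uniform wall and base thickness of 16 mm. The base is a full 126×243 slab on the floor; four walls sit on top of the base. The front and back walls (the −y and +y sides) span the full width; the two side walls fit between them.

The open box is on top of the stool.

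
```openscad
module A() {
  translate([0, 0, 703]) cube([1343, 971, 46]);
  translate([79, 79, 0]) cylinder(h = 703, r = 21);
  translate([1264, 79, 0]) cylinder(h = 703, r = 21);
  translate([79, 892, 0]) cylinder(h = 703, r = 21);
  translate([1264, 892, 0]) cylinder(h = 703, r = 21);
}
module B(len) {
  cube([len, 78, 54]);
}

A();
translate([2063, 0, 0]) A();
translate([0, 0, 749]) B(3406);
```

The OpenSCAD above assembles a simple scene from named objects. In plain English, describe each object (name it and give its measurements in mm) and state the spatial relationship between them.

A is a table: top 1343 mm (x) × 971 mm (y), 46 mm thick, upper face at z = 749 mm, on four round legs of 42 mm diameter, each leg's bounding box inset 58 mm from the nearest pair of top edges, running from z = 0 to the bottom of the top.

B is a rectangular beam 3406 mm long (x), 78 mm deep (y), 54 mm thick (z).

The beam spans the tops of two tables placed 720 mm apart, resting at z = 749 mm.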